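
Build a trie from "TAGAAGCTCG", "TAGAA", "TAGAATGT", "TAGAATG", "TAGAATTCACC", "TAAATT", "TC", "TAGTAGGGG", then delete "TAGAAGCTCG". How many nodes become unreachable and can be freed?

5

After clearing the end-marker at "TAGAAGCTCG", prune upward until reaching a node still needed by another word.
The suffix "GCTCG" (5 nodes) is used only by "TAGAAGCTCG"; the node for "TAGAA" still has the child "T", so pruning stops there.
Nodes removed: 5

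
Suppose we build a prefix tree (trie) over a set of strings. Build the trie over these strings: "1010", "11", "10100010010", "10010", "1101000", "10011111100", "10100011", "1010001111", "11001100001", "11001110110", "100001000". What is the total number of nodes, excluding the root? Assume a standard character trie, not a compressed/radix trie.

49

Insert word by word; a character creates a node only if that edge doesn't already exist:
  "1010" → 4 new (1, 0, 1, 0)
  "11" → prefix "1" already present; 1 new (1)
  "10100010010" → prefix "1010" already present; 7 new (0, 0, 1, 0, 0, 1, 0)
  "10010" → prefix "10" already present; 3 new (0, 1, 0)
  "1101000" → prefix "11" already present; 5 new (0, 1, 0, 0, 0)
  "10011111100" → prefix "1001" already present; 7 new (1, 1, 1, 1, 1, 0, 0)
  "10100011" → prefix "1010001" already present; 1 new (1)
  "1010001111" → prefix "10100011" already present; 2 new (1, 1)
  "11001100001" → prefix "110" already present; 8 new (0, 1, 1, 0, 0, 0, 0, 1)
  "11001110110" → prefix "110011" already present; 5 new (1, 0, 1, 1, 0)
  "100001000" → prefix "100" already present; 6 new (0, 0, 1, 0, 0, 0)
Total nodes = 4 + 1 + 7 + 3 + 5 + 7 + 1 + 2 + 8 + 5 + 6 = 49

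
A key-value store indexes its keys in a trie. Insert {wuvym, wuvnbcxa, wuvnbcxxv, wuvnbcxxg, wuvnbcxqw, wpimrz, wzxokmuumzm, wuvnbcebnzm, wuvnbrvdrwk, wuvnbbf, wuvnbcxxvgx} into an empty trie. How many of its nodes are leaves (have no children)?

Leaves are exactly the stored words that no other stored word extends.
Those words: "wpimrz", "wuvnbbf", "wuvnbcebnzm", "wuvnbcxa", "wuvnbcxqw", "wuvnbcxxg", "wuvnbcxxvgx", "wuvnbrvdrwk", "wuvym", "wzxokmuumzm"
Leaf count: 10

10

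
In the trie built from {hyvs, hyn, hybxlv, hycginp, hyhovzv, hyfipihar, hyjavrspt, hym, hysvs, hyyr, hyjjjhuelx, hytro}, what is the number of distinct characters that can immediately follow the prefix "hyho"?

Walk "hyho" from the root, arriving at one node.
Characters that immediately follow "hyho" among the stored strings: {v}.
That node has 1 child edge.

1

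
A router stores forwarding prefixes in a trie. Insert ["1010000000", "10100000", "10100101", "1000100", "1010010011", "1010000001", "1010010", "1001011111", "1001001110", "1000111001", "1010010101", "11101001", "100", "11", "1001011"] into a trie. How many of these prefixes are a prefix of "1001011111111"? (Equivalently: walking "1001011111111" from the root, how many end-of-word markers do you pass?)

Check each prefix of "1001011111111" against the stored set — each match is an end-marker on the path.
Prefixes of the query that are stored words: "100", "1001011", "1001011111"
Count: 3

3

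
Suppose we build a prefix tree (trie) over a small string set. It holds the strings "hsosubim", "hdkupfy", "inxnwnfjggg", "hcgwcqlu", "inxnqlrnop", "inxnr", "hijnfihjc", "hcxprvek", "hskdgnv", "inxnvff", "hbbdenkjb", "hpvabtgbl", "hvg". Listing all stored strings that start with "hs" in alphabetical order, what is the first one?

Filter for "hs…" and sort: "hskdgnv", "hsosubim"
The 1st is hskdgnv.

hskdgnv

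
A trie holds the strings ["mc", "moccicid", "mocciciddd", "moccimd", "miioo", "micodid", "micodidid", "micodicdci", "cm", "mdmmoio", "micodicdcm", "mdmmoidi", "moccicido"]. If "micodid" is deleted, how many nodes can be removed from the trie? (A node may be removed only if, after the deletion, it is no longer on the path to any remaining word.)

A node on "micodid"'s path can go only if nothing else ends at it or branches off below it.
Every node on "micodid" is still needed (e.g. by "micodidid"), so nothing is freed.
Nodes removed: 0

0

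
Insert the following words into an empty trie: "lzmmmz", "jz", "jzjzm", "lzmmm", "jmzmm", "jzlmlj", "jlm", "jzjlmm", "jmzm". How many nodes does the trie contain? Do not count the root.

24

Count nodes per top-level branch (shared prefixes stored once):
  'j'-branch (jlm, jmzm, jmzmm, jz, jzjlmm, jzjzm, jzlmlj): 18 nodes
  'l'-branch (lzmmm, lzmmmz): 6 nodes
Sum: 24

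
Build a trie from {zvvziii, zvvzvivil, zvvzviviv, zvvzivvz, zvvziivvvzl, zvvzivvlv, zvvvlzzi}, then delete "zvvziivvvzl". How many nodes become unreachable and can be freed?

5

After clearing the end-marker at "zvvziivvvzl", prune upward until reaching a node still needed by another word.
The suffix "vvvzl" (5 nodes) is used only by "zvvziivvvzl"; the node for "zvvzii" still has the child "i", so pruning stops there.
Nodes removed: 5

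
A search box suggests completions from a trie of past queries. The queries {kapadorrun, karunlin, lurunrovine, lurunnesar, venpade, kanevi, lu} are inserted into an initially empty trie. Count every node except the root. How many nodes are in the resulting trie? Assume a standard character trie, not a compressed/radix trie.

43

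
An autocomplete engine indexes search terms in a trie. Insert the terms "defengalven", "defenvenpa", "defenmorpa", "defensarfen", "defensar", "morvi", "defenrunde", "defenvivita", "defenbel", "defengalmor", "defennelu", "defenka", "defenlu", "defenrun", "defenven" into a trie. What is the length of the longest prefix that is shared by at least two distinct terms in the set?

8

Equivalently: take the maximum, over all pairs, of their longest common prefix length.
e.g. "defengalmor" and "defengalven" share the prefix "defengal" of length 8; no pair shares a longer one.
Longest shared-prefix length: 8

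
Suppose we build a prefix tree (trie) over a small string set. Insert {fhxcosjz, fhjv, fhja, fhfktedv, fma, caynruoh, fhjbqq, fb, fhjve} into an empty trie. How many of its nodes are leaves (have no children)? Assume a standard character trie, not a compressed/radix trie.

8

A leaf is a node with no children — equivalently, the end of a word that is not a proper prefix of any other stored word.
Those words: "caynruoh", "fb", "fhfktedv", "fhja", "fhjbqq", "fhjve", "fhxcosjz", "fma"
Leaf count: 8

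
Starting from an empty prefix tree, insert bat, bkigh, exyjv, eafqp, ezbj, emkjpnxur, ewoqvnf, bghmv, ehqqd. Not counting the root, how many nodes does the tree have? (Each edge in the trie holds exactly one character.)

41

Count nodes per top-level branch (shared prefixes stored once):
  'b'-branch (bat, bghmv, bkigh): 11 nodes
  'e'-branch (eafqp, ehqqd, emkjpnxur, ewoqvnf, exyjv, ezbj): 30 nodes
Sum: 41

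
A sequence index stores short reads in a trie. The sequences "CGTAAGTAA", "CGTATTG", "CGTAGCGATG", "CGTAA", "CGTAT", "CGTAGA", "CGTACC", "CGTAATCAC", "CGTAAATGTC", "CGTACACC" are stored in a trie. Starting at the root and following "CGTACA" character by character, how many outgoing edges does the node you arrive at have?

Walk "CGTACA" from the root, arriving at one node.
Distinct next characters after "CGTACA": C.
That node has 1 child edge.

1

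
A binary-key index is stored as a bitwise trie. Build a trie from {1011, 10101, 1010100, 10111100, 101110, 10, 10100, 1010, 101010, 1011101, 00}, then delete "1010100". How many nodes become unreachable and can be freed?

A node on "1010100"'s path can go only if nothing else ends at it or branches off below it.
The suffix "0" (1 node) is used only by "1010100"; "101010" is itself a stored word, so pruning stops there.
Nodes removed: 1

1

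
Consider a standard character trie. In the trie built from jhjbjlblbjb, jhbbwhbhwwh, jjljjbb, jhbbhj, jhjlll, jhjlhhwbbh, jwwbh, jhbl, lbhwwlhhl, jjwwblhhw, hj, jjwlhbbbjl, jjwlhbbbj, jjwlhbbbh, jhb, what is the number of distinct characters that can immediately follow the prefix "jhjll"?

The children of the "jhjll" node are the distinct next characters among strings starting with "jhjll".
Distinct next characters after "jhjll": l.
That node has 1 child edge.

1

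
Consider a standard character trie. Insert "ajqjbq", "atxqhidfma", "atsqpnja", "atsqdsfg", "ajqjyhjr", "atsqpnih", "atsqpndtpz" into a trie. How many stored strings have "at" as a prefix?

5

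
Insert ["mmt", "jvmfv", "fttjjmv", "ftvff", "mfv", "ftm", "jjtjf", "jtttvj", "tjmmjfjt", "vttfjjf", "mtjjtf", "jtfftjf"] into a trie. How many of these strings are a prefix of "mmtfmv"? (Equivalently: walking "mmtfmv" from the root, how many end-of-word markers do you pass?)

1

Traverse "mmtfmv" character by character; count nodes along the way that are marked as word ends.
Prefixes of the query that are stored words: "mmt"
Count: 1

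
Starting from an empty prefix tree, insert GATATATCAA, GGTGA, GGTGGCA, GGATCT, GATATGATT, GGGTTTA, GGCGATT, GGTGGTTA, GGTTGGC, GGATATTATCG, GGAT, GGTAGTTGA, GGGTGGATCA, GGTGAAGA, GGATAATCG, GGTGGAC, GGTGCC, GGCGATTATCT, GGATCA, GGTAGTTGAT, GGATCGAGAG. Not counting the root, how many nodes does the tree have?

Insert word by word; a character creates a node only if that edge doesn't already exist:
  "GATATATCAA" → 10 new (G, A, T, A, T, A, T, C, A, A)
  "GGTGA" → prefix "G" already present; 4 new (G, T, G, A)
  "GGTGGCA" → prefix "GGTG" already present; 3 new (G, C, A)
  "GGATCT" → prefix "GG" already present; 4 new (A, T, C, T)
  "GATATGATT" → prefix "GATAT" already present; 4 new (G, A, T, T)
  "GGGTTTA" → prefix "GG" already present; 5 new (G, T, T, T, A)
  "GGCGATT" → prefix "GG" already present; 5 new (C, G, A, T, T)
  "GGTGGTTA" → prefix "GGTGG" already present; 3 new (T, T, A)
  "GGTTGGC" → prefix "GGT" already present; 4 new (T, G, G, C)
  "GGATATTATCG" → prefix "GGAT" already present; 7 new (A, T, T, A, T, C, G)
  "GGAT" → prefix "GGAT" already present; 0 new (none)
  "GGTAGTTGA" → prefix "GGT" already present; 6 new (A, G, T, T, G, A)
  "GGGTGGATCA" → prefix "GGGT" already present; 6 new (G, G, A, T, C, A)
  "GGTGAAGA" → prefix "GGTGA" already present; 3 new (A, G, A)
  "GGATAATCG" → prefix "GGATA" already present; 4 new (A, T, C, G)
  "GGTGGAC" → prefix "GGTGG" already present; 2 new (A, C)
  "GGTGCC" → prefix "GGTG" already present; 2 new (C, C)
  "GGCGATTATCT" → prefix "GGCGATT" already present; 4 new (A, T, C, T)
  "GGATCA" → prefix "GGATC" already present; 1 new (A)
  "GGTAGTTGAT" → prefix "GGTAGTTGA" already present; 1 new (T)
  "GGATCGAGAG" → prefix "GGATC" already present; 5 new (G, A, G, A, G)
Total nodes = 10 + 4 + 3 + 4 + 4 + 5 + 5 + 3 + 4 + 7 + 0 + 6 + 6 + 3 + 4 + 2 + 2 + 4 + 1 + 1 + 5 = 83

83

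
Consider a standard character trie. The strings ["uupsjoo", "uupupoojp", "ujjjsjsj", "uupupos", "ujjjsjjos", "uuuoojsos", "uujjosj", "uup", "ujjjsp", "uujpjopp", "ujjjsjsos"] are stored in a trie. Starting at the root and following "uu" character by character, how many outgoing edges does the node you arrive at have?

3

Follow the path "uu" to its node, then look at its outgoing edges.
Characters that immediately follow "uu" among the stored strings: {j, p, u}.
That node has 3 child edges.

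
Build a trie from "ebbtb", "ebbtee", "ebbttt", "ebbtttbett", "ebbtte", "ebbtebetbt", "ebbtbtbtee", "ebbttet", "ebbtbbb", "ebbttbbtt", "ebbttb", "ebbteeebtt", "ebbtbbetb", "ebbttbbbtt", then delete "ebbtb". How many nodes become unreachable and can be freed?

0

A node on "ebbtb"'s path can go only if nothing else ends at it or branches off below it.
Every node on "ebbtb" is still needed (e.g. by "ebbtbtbtee"), so nothing is freed.
Nodes removed: 0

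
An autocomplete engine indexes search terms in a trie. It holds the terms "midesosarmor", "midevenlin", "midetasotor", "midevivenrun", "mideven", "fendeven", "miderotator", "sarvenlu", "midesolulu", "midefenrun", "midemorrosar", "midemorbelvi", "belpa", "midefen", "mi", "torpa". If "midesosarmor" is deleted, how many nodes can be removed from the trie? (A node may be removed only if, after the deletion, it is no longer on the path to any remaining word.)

6

A node on "midesosarmor"'s path can go only if nothing else ends at it or branches off below it.
The suffix "sarmor" (6 nodes) is used only by "midesosarmor"; the node for "mideso" still has the child "l", so pruning stops there.
Nodes removed: 6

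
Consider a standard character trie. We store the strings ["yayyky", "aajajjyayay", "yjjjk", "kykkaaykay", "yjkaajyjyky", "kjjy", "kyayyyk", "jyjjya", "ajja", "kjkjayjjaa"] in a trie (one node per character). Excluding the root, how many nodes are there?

65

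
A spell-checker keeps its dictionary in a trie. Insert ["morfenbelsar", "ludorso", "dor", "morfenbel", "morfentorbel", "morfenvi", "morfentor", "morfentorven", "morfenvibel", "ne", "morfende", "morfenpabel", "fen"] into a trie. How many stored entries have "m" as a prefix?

9

Filter for entries beginning with "m":
Matches: "morfenbel", "morfenbelsar", "morfende", "morfenpabel", "morfentor", "morfentorbel", "morfentorven", "morfenvi", "morfenvibel"
Count: 9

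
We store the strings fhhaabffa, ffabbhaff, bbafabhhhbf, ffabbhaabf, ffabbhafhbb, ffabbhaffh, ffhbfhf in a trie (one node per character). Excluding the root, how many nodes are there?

Count nodes per top-level branch (shared prefixes stored once):
  'b'-branch (bbafabhhhbf): 11 nodes
  'f'-branch (ffabbhaabf, ffabbhaff, ffabbhaffh, ffabbhafhbb, ffhbfhf, fhhaabffa): 29 nodes
Sum: 40

40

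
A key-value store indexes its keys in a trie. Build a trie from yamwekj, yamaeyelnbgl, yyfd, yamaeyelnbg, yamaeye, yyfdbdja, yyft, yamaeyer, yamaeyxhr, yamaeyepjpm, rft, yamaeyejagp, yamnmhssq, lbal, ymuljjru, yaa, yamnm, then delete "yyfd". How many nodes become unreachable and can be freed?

0

After clearing the end-marker at "yyfd", prune upward until reaching a node still needed by another word.
Every node on "yyfd" is still needed (e.g. by "yyfdbdja"), so nothing is freed.
Nodes removed: 0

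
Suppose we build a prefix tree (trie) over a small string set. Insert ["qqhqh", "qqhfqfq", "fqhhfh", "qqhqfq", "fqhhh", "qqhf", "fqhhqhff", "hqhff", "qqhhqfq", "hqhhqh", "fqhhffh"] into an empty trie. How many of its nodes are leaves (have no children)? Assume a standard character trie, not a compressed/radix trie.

10

Leaves are exactly the stored words that no other stored word extends.
Those words: "fqhhffh", "fqhhfh", "fqhhh", "fqhhqhff", "hqhff", "hqhhqh", "qqhfqfq", "qqhhqfq", "qqhqfq", "qqhqh"
Leaf count: 10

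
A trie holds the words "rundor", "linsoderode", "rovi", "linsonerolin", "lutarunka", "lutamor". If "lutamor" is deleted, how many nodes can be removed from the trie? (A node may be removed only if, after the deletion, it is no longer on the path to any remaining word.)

After clearing the end-marker at "lutamor", prune upward until reaching a node still needed by another word.
The suffix "mor" (3 nodes) is used only by "lutamor"; the node for "luta" still has the child "r", so pruning stops there.
Nodes removed: 3

3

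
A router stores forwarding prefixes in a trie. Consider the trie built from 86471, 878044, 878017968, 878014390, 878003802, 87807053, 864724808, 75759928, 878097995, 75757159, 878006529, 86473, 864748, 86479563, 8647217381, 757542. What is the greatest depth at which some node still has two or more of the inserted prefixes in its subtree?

Look for the deepest trie node that still has at least two words in its subtree.
"8647217381" and "864724808" agree on "86472" (5 characters) before diverging; nothing deeper is shared.
Longest shared-prefix length: 5

5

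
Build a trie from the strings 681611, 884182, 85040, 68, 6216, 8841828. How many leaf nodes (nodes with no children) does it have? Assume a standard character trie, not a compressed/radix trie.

Leaves are exactly the stored words that no other stored word extends.
Those words: "6216", "681611", "85040", "8841828"
Leaf count: 4

4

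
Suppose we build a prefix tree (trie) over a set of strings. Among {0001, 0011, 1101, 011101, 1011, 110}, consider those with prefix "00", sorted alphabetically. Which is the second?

0011

Filter for "00…" and sort: "0001", "0011"
The 2nd is 0011.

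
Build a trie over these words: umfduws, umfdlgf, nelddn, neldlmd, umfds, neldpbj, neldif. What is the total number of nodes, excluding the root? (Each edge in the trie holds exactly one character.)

25

For each word, the new-node count is its length minus the longest prefix already in the trie:
  "umfduws" → 7 new (u, m, f, d, u, w, s)
  "umfdlgf" → prefix "umfd" already present; 3 new (l, g, f)
  "nelddn" → 6 new (n, e, l, d, d, n)
  "neldlmd" → prefix "neld" already present; 3 new (l, m, d)
  "umfds" → prefix "umfd" already present; 1 new (s)
  "neldpbj" → prefix "neld" already present; 3 new (p, b, j)
  "neldif" → prefix "neld" already present; 2 new (i, f)
Total nodes = 7 + 3 + 6 + 3 + 1 + 3 + 2 = 25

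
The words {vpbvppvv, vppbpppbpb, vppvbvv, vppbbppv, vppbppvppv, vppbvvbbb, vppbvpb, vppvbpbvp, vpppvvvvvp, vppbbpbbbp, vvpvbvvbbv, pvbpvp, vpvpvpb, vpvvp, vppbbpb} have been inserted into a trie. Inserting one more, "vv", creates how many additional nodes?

0

"vv" is already a full path in the trie; only an end-marker is added.
No new nodes are needed: 0.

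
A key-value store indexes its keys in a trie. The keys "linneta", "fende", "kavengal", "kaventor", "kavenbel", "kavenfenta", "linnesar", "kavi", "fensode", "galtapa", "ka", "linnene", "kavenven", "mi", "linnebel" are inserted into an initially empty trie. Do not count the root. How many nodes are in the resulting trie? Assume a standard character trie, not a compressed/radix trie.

Trace insertions, counting only characters that open a new branch:
  "linneta" → 7 new (l, i, n, n, e, t, a)
  "fende" → 5 new (f, e, n, d, e)
  "kavengal" → 8 new (k, a, v, e, n, g, a, l)
  "kaventor" → prefix "kaven" already present; 3 new (t, o, r)
  "kavenbel" → prefix "kaven" already present; 3 new (b, e, l)
  "kavenfenta" → prefix "kaven" already present; 5 new (f, e, n, t, a)
  "linnesar" → prefix "linne" already present; 3 new (s, a, r)
  "kavi" → prefix "kav" already present; 1 new (i)
  "fensode" → prefix "fen" already present; 4 new (s, o, d, e)
  "galtapa" → 7 new (g, a, l, t, a, p, a)
  "ka" → prefix "ka" already present; 0 new (none)
  "linnene" → prefix "linne" already present; 2 new (n, e)
  "kavenven" → prefix "kaven" already present; 3 new (v, e, n)
  "mi" → 2 new (m, i)
  "linnebel" → prefix "linne" already present; 3 new (b, e, l)
Total nodes = 7 + 5 + 8 + 3 + 3 + 5 + 3 + 1 + 4 + 7 + 0 + 2 + 3 + 2 + 3 = 56

56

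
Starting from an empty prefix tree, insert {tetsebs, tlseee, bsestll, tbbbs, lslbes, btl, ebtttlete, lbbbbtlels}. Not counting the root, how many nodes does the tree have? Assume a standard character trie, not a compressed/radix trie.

Count nodes per top-level branch (shared prefixes stored once):
  'b'-branch (bsestll, btl): 9 nodes
  'e'-branch (ebtttlete): 9 nodes
  'l'-branch (lbbbbtlels, lslbes): 15 nodes
  't'-branch (tbbbs, tetsebs, tlseee): 16 nodes
Sum: 49

49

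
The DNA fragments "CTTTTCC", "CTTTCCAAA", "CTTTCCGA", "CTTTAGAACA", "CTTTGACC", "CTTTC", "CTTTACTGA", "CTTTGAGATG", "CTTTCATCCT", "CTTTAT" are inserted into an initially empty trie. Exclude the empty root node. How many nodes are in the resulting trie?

Trie structure (* marks end of a word):
(root)
└─ C
   └─ T
      └─ T
         └─ T
            ├─ A
            │  ├─ C
            │  │  └─ T
            │  │     └─ G
            │  │        └─ A *
            │  ├─ G
            │  │  └─ A
            │  │     └─ A
            │  │        └─ C
            │  │           └─ A *
            │  └─ T *
            ├─ C *
            │  ├─ A
            │  │  └─ T
            │  │     └─ C
            │  │        └─ C
            │  │           └─ T *
            │  └─ C
            │     ├─ A
            │     │  └─ A
            │     │     └─ A *
            │     └─ G
            │        └─ A *
            ├─ G
            │  └─ A
            │     ├─ C
            │     │  └─ C *
            │     └─ G
            │        └─ A
            │           └─ T
            │              └─ G *
            └─ T
               └─ C
                  └─ C *
Counting every labelled node above: 38.

38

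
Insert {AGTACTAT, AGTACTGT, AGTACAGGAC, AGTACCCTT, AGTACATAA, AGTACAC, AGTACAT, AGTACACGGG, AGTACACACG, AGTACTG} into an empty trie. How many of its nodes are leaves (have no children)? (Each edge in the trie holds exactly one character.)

A leaf is a node with no children — equivalently, the end of a word that is not a proper prefix of any other stored word.
Those words: "AGTACACACG", "AGTACACGGG", "AGTACAGGAC", "AGTACATAA", "AGTACCCTT", "AGTACTAT", "AGTACTGT"
Leaf count: 7

7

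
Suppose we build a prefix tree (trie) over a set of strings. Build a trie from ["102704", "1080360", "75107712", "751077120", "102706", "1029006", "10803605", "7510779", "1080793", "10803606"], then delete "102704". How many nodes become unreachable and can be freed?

Walk "102704" from the leaf back toward the root, removing each node that no remaining word uses.
The suffix "4" (1 node) is used only by "102704"; the node for "10270" still has the child "6", so pruning stops there.
Nodes removed: 1

1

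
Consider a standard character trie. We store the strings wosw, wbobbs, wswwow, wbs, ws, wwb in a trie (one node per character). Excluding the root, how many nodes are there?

For each word, the new-node count is its length minus the longest prefix already in the trie:
  "wosw" → 4 new (w, o, s, w)
  "wbobbs" → prefix "w" already present; 5 new (b, o, b, b, s)
  "wswwow" → prefix "w" already present; 5 new (s, w, w, o, w)
  "wbs" → prefix "wb" already present; 1 new (s)
  "ws" → prefix "ws" already present; 0 new (none)
  "wwb" → prefix "w" already present; 2 new (w, b)
Total nodes = 4 + 5 + 5 + 1 + 0 + 2 = 17

17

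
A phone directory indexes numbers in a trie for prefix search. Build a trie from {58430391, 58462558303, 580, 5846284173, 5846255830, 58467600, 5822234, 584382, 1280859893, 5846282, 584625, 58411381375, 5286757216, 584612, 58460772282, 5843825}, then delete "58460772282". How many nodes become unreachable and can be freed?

7

After clearing the end-marker at "58460772282", prune upward until reaching a node still needed by another word.
The suffix "0772282" (7 nodes) is used only by "58460772282"; the node for "5846" still has the child "2", so pruning stops there.
Nodes removed: 7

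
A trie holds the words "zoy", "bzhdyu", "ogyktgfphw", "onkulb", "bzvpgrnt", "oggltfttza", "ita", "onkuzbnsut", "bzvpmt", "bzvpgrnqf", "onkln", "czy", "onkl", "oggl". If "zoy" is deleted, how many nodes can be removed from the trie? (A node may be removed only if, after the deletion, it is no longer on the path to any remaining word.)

3

A node on "zoy"'s path can go only if nothing else ends at it or branches off below it.
No other word shares any prefix with "zoy", so all 3 of its nodes go.
Nodes removed: 3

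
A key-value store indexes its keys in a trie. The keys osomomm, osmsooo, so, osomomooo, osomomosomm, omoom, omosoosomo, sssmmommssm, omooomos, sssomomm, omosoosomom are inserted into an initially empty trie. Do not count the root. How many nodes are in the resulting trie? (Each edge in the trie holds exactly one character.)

52

Count nodes per top-level branch (shared prefixes stored once):
  'o'-branch (omoom, omooomos, omosoosomo, omosoosomom, osmsooo, osomomm, osomomooo, osomomosomm): 35 nodes
  's'-branch (so, sssmmommssm, sssomomm): 17 nodes
Sum: 52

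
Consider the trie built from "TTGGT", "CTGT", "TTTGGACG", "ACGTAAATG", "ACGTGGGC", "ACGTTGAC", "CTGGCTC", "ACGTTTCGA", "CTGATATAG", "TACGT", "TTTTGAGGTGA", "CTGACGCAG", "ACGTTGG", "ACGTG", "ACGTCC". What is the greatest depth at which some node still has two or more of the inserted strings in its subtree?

6

Look for the deepest trie node that still has at least two words in its subtree.
"ACGTTGAC" and "ACGTTGG" agree on "ACGTTG" (6 characters) before diverging; nothing deeper is shared.
Longest shared-prefix length: 6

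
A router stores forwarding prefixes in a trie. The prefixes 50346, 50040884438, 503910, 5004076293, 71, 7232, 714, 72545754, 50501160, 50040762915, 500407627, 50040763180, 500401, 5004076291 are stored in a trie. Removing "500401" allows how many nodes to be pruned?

1

Walk "500401" from the leaf back toward the root, removing each node that no remaining word uses.
The suffix "1" (1 node) is used only by "500401"; the node for "50040" still has the child "8", so pruning stops there.
Nodes removed: 1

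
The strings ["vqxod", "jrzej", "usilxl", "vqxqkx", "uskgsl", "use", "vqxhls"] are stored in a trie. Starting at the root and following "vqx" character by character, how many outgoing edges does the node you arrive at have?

Walk "vqx" from the root, arriving at one node.
Distinct next characters after "vqx": h, o, q.
That node has 3 child edges.

3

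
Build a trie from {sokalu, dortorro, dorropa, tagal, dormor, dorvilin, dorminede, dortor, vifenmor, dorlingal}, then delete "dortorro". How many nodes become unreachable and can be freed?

Walk "dortorro" from the leaf back toward the root, removing each node that no remaining word uses.
The suffix "ro" (2 nodes) is used only by "dortorro"; "dortor" is itself a stored word, so pruning stops there.
Nodes removed: 2

2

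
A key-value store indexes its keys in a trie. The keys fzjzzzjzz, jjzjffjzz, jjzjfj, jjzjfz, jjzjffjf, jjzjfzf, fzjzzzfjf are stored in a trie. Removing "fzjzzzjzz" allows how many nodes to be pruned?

Walk "fzjzzzjzz" from the leaf back toward the root, removing each node that no remaining word uses.
The suffix "jzz" (3 nodes) is used only by "fzjzzzjzz"; the node for "fzjzzz" still has the child "f", so pruning stops there.
Nodes removed: 3

3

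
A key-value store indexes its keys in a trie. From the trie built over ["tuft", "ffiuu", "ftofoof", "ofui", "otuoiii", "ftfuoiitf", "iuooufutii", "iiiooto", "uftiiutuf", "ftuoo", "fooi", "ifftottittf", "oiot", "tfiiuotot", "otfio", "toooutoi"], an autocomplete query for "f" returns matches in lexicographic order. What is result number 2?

Words with prefix "f", in lexicographic order: "ffiuu", "fooi", "ftfuoiitf", "ftofoof", "ftuoo"
The 2nd is fooi.

fooi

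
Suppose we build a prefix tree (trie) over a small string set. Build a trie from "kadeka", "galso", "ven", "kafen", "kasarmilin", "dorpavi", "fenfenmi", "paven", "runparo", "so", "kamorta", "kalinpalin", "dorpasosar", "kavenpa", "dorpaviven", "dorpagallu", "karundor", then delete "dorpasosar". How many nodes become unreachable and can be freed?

After clearing the end-marker at "dorpasosar", prune upward until reaching a node still needed by another word.
The suffix "sosar" (5 nodes) is used only by "dorpasosar"; the node for "dorpa" still has the child "v", so pruning stops there.
Nodes removed: 5

5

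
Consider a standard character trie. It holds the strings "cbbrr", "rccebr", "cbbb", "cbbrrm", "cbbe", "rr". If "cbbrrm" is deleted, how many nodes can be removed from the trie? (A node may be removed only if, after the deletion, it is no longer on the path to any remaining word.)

A node on "cbbrrm"'s path can go only if nothing else ends at it or branches off below it.
The suffix "m" (1 node) is used only by "cbbrrm"; "cbbrr" is itself a stored word, so pruning stops there.
Nodes removed: 1

1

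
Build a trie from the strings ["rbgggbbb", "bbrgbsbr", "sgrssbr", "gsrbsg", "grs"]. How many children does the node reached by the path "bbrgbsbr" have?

The children of the "bbrgbsbr" node are the distinct next characters among strings starting with "bbrgbsbr".
No stored string extends past "bbrgbsbr".
That node has 0 child edges.

0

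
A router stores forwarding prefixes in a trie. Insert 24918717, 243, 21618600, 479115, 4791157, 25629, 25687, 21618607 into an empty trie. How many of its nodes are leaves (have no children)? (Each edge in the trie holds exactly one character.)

Leaves are exactly the stored words that no other stored word extends.
Those words: "21618600", "21618607", "243", "24918717", "25629", "25687", "4791157"
Leaf count: 7

7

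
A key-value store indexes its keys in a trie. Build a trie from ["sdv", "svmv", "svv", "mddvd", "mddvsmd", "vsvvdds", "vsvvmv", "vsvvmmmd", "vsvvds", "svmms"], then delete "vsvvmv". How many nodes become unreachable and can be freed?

A node on "vsvvmv"'s path can go only if nothing else ends at it or branches off below it.
The suffix "v" (1 node) is used only by "vsvvmv"; the node for "vsvvm" still has the child "m", so pruning stops there.
Nodes removed: 1

1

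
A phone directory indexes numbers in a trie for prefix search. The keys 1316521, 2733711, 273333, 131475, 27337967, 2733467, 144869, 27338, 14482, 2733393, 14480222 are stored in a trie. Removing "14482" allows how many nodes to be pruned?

1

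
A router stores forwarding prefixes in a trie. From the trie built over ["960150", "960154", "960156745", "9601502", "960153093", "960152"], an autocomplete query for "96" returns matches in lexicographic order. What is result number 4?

DFS of the "96" subtree visits, in order: "960150", "9601502", "960152", "960153093", "960154", "960156745"
The 4th is 960153093.

960153093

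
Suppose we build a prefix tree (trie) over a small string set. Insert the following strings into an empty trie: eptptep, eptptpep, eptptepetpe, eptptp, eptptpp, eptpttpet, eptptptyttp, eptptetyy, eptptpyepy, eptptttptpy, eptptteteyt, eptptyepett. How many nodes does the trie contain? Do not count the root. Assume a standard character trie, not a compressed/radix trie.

47

Count nodes per top-level branch (shared prefixes stored once):
  'e'-branch (eptptep, eptptepetpe, eptptetyy, eptptp, eptptpep, eptptpp, eptptptyttp, eptptpyepy, eptptteteyt, eptpttpet, eptptttptpy, eptptyepett): 47 nodes
Sum: 47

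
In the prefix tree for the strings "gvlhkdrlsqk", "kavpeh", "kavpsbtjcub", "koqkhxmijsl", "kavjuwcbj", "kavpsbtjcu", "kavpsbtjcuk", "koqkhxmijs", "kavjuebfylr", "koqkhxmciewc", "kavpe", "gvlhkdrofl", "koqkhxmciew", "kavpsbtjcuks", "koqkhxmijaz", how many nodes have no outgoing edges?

Leaves are exactly the stored words that no other stored word extends.
Those words: "gvlhkdrlsqk", "gvlhkdrofl", "kavjuebfylr", "kavjuwcbj", "kavpeh", "kavpsbtjcub", "kavpsbtjcuks", "koqkhxmciewc", "koqkhxmijaz", "koqkhxmijsl"
Leaf count: 10

10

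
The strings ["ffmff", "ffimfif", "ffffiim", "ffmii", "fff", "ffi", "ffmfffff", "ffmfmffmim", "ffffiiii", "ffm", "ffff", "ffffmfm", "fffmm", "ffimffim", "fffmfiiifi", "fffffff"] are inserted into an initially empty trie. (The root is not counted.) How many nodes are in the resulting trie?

Trace insertions, counting only characters that open a new branch:
  "ffmff" → 5 new (f, f, m, f, f)
  "ffimfif" → prefix "ff" already present; 5 new (i, m, f, i, f)
  "ffffiim" → prefix "ff" already present; 5 new (f, f, i, i, m)
  "ffmii" → prefix "ffm" already present; 2 new (i, i)
  "fff" → prefix "fff" already present; 0 new (none)
  "ffi" → prefix "ffi" already present; 0 new (none)
  "ffmfffff" → prefix "ffmff" already present; 3 new (f, f, f)
  "ffmfmffmim" → prefix "ffmf" already present; 6 new (m, f, f, m, i, m)
  "ffffiiii" → prefix "ffffii" already present; 2 new (i, i)
  "ffm" → prefix "ffm" already present; 0 new (none)
  "ffff" → prefix "ffff" already present; 0 new (none)
  "ffffmfm" → prefix "ffff" already present; 3 new (m, f, m)
  "fffmm" → prefix "fff" already present; 2 new (m, m)
  "ffimffim" → prefix "ffimf" already present; 3 new (f, i, m)
  "fffmfiiifi" → prefix "fffm" already present; 6 new (f, i, i, i, f, i)
  "fffffff" → prefix "ffff" already present; 3 new (f, f, f)
Total nodes = 5 + 5 + 5 + 2 + 0 + 0 + 3 + 6 + 2 + 0 + 0 + 3 + 2 + 3 + 6 + 3 = 45

45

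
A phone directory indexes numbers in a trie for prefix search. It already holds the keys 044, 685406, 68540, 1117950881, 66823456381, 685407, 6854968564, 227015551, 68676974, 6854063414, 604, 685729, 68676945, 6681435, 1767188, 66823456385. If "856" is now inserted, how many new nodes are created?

3

Nothing in the trie begins with "8"; the whole of "856" is new.
3 − 0 = 3 new nodes.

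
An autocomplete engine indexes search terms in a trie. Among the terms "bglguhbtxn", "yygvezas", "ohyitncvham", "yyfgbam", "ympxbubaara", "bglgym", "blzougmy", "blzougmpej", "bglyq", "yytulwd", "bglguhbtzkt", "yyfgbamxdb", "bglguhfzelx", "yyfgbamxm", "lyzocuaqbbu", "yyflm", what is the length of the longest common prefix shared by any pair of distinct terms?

8

The deepest shared node is where two words last agree before diverging.
"bglguhbtxn" and "bglguhbtzkt" agree on "bglguhbt" (8 characters) before diverging; nothing deeper is shared.
Longest shared-prefix length: 8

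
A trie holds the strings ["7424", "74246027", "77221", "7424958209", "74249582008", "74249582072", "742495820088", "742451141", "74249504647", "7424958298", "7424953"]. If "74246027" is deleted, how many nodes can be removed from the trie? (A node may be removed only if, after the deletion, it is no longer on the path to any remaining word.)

4

A node on "74246027"'s path can go only if nothing else ends at it or branches off below it.
The suffix "6027" (4 nodes) is used only by "74246027"; the node for "7424" still has the child "9", so pruning stops there.
Nodes removed: 4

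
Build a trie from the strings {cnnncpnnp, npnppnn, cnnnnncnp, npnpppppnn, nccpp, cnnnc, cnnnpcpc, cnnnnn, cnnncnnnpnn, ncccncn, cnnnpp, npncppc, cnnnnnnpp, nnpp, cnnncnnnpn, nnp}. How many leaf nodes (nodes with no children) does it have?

A leaf is a node with no children — equivalently, the end of a word that is not a proper prefix of any other stored word.
Those words: "cnnncnnnpnn", "cnnncpnnp", "cnnnnncnp", "cnnnnnnpp", "cnnnpcpc", "cnnnpp", "ncccncn", "nccpp", "nnpp", "npncppc", "npnppnn", "npnpppppnn"
Leaf count: 12

12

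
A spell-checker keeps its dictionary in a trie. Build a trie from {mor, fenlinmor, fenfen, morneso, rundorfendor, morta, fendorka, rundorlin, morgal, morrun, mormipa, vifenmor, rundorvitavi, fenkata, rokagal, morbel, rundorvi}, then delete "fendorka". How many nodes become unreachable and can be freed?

5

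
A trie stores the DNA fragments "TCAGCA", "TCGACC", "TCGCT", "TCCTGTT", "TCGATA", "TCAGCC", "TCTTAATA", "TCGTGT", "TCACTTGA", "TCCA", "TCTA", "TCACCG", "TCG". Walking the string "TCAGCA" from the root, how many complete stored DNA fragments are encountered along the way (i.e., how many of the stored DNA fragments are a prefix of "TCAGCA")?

1

Walk "TCAGCA" from the root; an end-of-word marker is hit whenever a stored word is a prefix of "TCAGCA".
Prefixes of the query that are stored words: "TCAGCA"
Count: 1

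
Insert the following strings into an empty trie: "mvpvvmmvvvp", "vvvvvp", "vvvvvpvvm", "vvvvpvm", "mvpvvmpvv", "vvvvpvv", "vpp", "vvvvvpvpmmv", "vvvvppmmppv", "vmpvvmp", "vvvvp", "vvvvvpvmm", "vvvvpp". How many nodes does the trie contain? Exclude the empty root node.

47

Count nodes per top-level branch (shared prefixes stored once):
  'm'-branch (mvpvvmmvvvp, mvpvvmpvv): 14 nodes
  'v'-branch (vmpvvmp, vpp, vvvvp, vvvvpp, vvvvppmmppv, vvvvpvm, vvvvpvv, vvvvvp, vvvvvpvmm, vvvvvpvpmmv, vvvvvpvvm): 33 nodes
Sum: 47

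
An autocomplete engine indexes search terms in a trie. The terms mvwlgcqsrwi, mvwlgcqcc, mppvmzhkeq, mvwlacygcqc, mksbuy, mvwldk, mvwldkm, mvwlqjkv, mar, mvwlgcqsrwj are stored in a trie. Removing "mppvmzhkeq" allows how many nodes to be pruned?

Walk "mppvmzhkeq" from the leaf back toward the root, removing each node that no remaining word uses.
The suffix "ppvmzhkeq" (9 nodes) is used only by "mppvmzhkeq"; the node for "m" still has the child "v", so pruning stops there.
Nodes removed: 9

9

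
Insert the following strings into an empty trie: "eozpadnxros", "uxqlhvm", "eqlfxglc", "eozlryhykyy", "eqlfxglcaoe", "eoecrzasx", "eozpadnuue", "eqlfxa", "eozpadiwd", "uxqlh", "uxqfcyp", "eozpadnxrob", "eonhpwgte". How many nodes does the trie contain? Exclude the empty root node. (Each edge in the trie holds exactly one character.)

Insert word by word; a character creates a node only if that edge doesn't already exist:
  "eozpadnxros" → 11 new (e, o, z, p, a, d, n, x, r, o, s)
  "uxqlhvm" → 7 new (u, x, q, l, h, v, m)
  "eqlfxglc" → prefix "e" already present; 7 new (q, l, f, x, g, l, c)
  "eozlryhykyy" → prefix "eoz" already present; 8 new (l, r, y, h, y, k, y, y)
  "eqlfxglcaoe" → prefix "eqlfxglc" already present; 3 new (a, o, e)
  "eoecrzasx" → prefix "eo" already present; 7 new (e, c, r, z, a, s, x)
  "eozpadnuue" → prefix "eozpadn" already present; 3 new (u, u, e)
  "eqlfxa" → prefix "eqlfx" already present; 1 new (a)
  "eozpadiwd" → prefix "eozpad" already present; 3 new (i, w, d)
  "uxqlh" → prefix "uxqlh" already present; 0 new (none)
  "uxqfcyp" → prefix "uxq" already present; 4 new (f, c, y, p)
  "eozpadnxrob" → prefix "eozpadnxro" already present; 1 new (b)
  "eonhpwgte" → prefix "eo" already present; 7 new (n, h, p, w, g, t, e)
Total nodes = 11 + 7 + 7 + 8 + 3 + 7 + 3 + 1 + 3 + 0 + 4 + 1 + 7 = 62

62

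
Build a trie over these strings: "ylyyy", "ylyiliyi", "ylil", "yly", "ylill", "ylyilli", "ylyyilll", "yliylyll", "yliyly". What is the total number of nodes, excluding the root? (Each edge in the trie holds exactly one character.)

24

Trace insertions, counting only characters that open a new branch:
  "ylyyy" → 5 new (y, l, y, y, y)
  "ylyiliyi" → prefix "yly" already present; 5 new (i, l, i, y, i)
  "ylil" → prefix "yl" already present; 2 new (i, l)
  "yly" → prefix "yly" already present; 0 new (none)
  "ylill" → prefix "ylil" already present; 1 new (l)
  "ylyilli" → prefix "ylyil" already present; 2 new (l, i)
  "ylyyilll" → prefix "ylyy" already present; 4 new (i, l, l, l)
  "yliylyll" → prefix "yli" already present; 5 new (y, l, y, l, l)
  "yliyly" → prefix "yliyly" already present; 0 new (none)
Total nodes = 5 + 5 + 2 + 0 + 1 + 2 + 4 + 5 + 0 = 24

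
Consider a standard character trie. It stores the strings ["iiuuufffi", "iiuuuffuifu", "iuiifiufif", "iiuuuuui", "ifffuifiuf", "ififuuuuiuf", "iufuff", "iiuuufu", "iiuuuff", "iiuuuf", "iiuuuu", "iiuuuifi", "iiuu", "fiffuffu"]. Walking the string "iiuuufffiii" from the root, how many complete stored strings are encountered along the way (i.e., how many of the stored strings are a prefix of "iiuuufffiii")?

4

Walk "iiuuufffiii" from the root; an end-of-word marker is hit whenever a stored word is a prefix of "iiuuufffiii".
Prefixes of the query that are stored words: "iiuu", "iiuuuf", "iiuuuff", "iiuuufffi"
Count: 4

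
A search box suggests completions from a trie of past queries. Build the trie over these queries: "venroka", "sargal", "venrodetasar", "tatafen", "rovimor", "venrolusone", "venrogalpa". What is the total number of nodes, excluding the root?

45

Insert word by word; a character creates a node only if that edge doesn't already exist:
  "venroka" → 7 new (v, e, n, r, o, k, a)
  "sargal" → 6 new (s, a, r, g, a, l)
  "venrodetasar" → prefix "venro" already present; 7 new (d, e, t, a, s, a, r)
  "tatafen" → 7 new (t, a, t, a, f, e, n)
  "rovimor" → 7 new (r, o, v, i, m, o, r)
  "venrolusone" → prefix "venro" already present; 6 new (l, u, s, o, n, e)
  "venrogalpa" → prefix "venro" already present; 5 new (g, a, l, p, a)
Total nodes = 7 + 6 + 7 + 7 + 7 + 6 + 5 = 45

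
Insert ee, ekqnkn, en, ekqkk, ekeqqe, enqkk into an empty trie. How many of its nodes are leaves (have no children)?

5

A leaf is a node with no children — equivalently, the end of a word that is not a proper prefix of any other stored word.
Those words: "ee", "ekeqqe", "ekqkk", "ekqnkn", "enqkk"
Leaf count: 5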